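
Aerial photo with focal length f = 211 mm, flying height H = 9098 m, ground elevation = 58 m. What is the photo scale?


scale = f / (H - h) = 211 mm / 9040 m = 211 / 9040000 = 1:42844

1:42844


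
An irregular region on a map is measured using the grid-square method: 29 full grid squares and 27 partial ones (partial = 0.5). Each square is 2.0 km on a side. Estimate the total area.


effective squares = 29 + 27 * 0.5 = 42.5
area = 42.5 * 4.0 = 170.0 km^2

170.0 km^2


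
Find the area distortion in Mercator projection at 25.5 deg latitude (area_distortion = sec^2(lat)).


area_distortion = 1/cos^2(25.5) = 1.228

1.228


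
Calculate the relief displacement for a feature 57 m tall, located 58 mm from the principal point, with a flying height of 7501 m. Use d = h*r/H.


d = h * r / H = 57 * 58 / 7501 = 0.44 mm

0.44 mm


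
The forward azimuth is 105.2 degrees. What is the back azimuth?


back azimuth = (105.2 + 180) mod 360 = 285.2 degrees

285.2 degrees


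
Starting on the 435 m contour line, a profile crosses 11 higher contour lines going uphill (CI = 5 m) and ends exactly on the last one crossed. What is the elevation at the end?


elevation = 435 + 11 * 5 = 490 m

490 m


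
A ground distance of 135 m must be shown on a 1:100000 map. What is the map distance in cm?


map_cm = 135 * 100 / 100000 = 0.135 cm ≈ 0.14 cm

0.14 cm


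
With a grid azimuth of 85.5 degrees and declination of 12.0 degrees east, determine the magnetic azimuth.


magnetic azimuth = grid azimuth - declination (east +ve)
mag_az = 85.5 - 12.0 = 73.5 degrees

73.5 degrees


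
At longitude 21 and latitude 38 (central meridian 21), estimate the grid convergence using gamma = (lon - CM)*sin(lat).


gamma = (21 - 21) * sin(38) = 0 * 0.615661 = 0.0 degrees

0.0 degrees


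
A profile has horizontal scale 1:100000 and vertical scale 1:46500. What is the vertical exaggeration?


VE = horizontal_scale / vertical_scale = 100000 / 46500 ≈ 2.2

2.2x


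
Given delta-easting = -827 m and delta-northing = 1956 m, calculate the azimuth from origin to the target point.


az = atan2(-827, 1956) = -22.9 deg
adjusted to 0-360: 337.1 degrees

337.1 degrees


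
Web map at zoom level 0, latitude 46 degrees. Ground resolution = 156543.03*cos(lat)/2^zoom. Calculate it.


res = 156543.03 * cos(46) / 2^0 = 156543.03 * 0.69465837 / 1 = 108743.93 m/pixel

108743.93 m/pixel


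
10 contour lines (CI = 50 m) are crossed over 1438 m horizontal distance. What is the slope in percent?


elevation change = 10 * 50 = 500 m
slope = 500 / 1438 * 100 = 34.8%

34.8%


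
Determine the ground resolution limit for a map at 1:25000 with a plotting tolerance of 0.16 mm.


ground = 0.16 mm * 25000 / 1000 = 4.0 m

4.0 m


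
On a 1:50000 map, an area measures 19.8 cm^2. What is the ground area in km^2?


ground_area = 19.8 * (50000/100)^2 = 4950000.0 m^2 = 4.95 km^2

4.95 km^2


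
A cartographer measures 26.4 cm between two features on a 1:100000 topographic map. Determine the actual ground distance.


ground = 26.4 cm * 100000 / 100 = 26400.0 m = 26.4 km

26.4 km


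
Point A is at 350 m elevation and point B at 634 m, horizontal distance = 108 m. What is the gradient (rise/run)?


gradient = (634 - 350) / 108 = 284 / 108 = 2.6296

2.6296


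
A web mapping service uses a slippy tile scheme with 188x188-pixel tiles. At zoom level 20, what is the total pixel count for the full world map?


tiles per axis = 2^20 = 1048576
total tiles = 1048576^2 = 1099511627776
pixels per axis = 1048576 * 188 = 197132288
total pixels = 197132288^2 = 38861138972114944

38861138972114944 pixels


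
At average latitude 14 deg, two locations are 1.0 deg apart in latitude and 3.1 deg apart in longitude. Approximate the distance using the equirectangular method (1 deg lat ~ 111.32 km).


dlat_km = 1.0 * 111.32 = 111.32
dlon_km = 3.1 * 111.32 * cos(14) ≈ 334.841
dist = sqrt(111.32^2 + 334.841^2) ≈ 352.9 km

352.9 km


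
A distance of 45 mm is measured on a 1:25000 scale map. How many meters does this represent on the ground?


ground = 45 mm * 25000 / 1000 = 1125.0 m

1125.0 m


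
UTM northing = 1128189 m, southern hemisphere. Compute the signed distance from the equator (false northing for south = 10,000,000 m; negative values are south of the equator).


For southern: actual = 1128189 - 10000000 = -8871811 m

-8871811 m


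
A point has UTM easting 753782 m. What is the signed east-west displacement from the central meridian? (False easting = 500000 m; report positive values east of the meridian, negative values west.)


displacement = 753782 - 500000 = 253782 m

253782 m


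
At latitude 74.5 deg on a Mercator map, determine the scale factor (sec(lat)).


SF = 1 / cos(74.5) = 1 / 0.267238 = 3.742

3.742


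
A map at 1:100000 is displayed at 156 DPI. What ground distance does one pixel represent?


pixel_cm = 2.54 / 156 ≈ 0.016282 cm
ground = pixel_cm * 100000 / 100 = 2.54 * 100000 / (156 * 100) = 254000 / 15600 ≈ 16.28 m

16.28 m


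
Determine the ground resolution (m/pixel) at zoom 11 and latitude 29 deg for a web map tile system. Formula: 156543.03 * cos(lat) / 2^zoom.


res = 156543.03 * cos(29) / 2^11 = 156543.03 * 0.87461971 / 2048 = 66.85 m/pixel

66.85 m/pixel


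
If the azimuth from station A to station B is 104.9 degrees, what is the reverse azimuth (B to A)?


back azimuth = (104.9 + 180) mod 360 = 284.9 degrees

284.9 degrees


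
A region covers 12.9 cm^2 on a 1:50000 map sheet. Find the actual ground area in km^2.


ground_area = 12.9 * (50000/100)^2 = 3225000.0 m^2 = 3.225 km^2

3.225 km^2


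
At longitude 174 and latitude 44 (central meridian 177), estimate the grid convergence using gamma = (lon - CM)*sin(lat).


gamma = (174 - 177) * sin(44) = -3 * 0.694658 = -2.084 degrees

-2.084 degrees


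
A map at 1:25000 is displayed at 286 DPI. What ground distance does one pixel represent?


pixel_cm = 2.54 / 286 ≈ 0.008881 cm
ground = pixel_cm * 25000 / 100 = 2.54 * 25000 / (286 * 100) = 63500 / 28600 ≈ 2.22 m

2.22 m


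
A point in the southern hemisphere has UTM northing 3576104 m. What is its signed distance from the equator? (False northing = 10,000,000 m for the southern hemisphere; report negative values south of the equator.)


For southern: actual = 3576104 - 10000000 = -6423896 m

-6423896 m


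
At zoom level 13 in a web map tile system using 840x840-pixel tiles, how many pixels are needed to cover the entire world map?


tiles per axis = 2^13 = 8192
total tiles = 8192^2 = 67108864
pixels per axis = 8192 * 840 = 6881280
total pixels = 6881280^2 = 47352014438400

47352014438400 pixels


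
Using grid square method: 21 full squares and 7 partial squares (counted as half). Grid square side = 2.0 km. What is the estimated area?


effective squares = 21 + 7 * 0.5 = 24.5
area = 24.5 * 4.0 = 98.0 km^2

98.0 km^2


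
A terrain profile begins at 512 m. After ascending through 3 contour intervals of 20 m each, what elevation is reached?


elevation = 512 + 3 * 20 = 572 m

572 m


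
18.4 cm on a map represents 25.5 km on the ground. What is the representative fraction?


ground = 25.5 km = 2550000 cm; RF denominator = ground / map = 2550000 / 18.4 ≈ 138587; RF = 1:138587

1:138587


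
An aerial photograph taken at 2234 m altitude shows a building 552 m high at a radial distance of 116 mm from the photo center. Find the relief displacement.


d = h * r / H = 552 * 116 / 2234 = 28.66 mm

28.66 mm


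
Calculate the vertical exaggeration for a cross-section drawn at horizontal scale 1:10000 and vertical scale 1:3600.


VE = horizontal_scale / vertical_scale = 10000 / 3600 ≈ 2.8

2.8x


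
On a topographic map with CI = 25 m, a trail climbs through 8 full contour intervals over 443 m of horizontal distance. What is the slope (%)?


elevation change = 8 * 25 = 200 m
slope = 200 / 443 * 100 = 45.1%

45.1%


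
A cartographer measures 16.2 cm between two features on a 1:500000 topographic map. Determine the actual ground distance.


ground = 16.2 cm * 500000 / 100 = 81000.0 m = 81.0 km

81.0 km


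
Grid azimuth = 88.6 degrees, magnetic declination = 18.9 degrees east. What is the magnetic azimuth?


magnetic azimuth = grid azimuth - declination (east +ve)
mag_az = 88.6 - 18.9 = 69.7 degrees

69.7 degrees


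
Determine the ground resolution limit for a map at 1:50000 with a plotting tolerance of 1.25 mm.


ground = 1.25 mm * 50000 / 1000 = 62.5 m

62.5 m


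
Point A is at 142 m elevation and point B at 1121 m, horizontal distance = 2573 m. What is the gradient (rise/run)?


gradient = (1121 - 142) / 2573 = 979 / 2573 = 0.3805

0.3805


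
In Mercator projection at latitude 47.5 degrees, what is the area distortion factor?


area_distortion = 1/cos^2(47.5) = 2.191

2.191


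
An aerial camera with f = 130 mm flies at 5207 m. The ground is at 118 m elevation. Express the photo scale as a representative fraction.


scale = f / (H - h) = 130 mm / 5089 m = 130 / 5089000 = 1:39146

1:39146


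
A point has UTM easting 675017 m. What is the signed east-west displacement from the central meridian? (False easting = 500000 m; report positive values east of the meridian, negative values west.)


displacement = 675017 - 500000 = 175017 m

175017 m


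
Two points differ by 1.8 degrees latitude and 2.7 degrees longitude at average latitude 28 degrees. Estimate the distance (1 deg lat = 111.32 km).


dlat_km = 1.8 * 111.32 = 200.376
dlon_km = 2.7 * 111.32 * cos(28) ≈ 265.382
dist = sqrt(200.376^2 + 265.382^2) ≈ 332.5 km

332.5 km


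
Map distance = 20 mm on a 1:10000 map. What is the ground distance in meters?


ground = 20 mm * 10000 / 1000 = 200.0 m

200.0 m


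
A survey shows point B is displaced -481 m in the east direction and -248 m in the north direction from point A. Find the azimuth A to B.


az = atan2(-481, -248) = -117.3 deg
adjusted to 0-360: 242.7 degrees

242.7 degrees


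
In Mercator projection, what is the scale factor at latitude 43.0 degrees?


SF = 1 / cos(43.0) = 1 / 0.731354 = 1.367

1.367


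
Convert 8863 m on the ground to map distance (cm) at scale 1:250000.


map_cm = 8863 * 100 / 250000 = 3.5452 cm ≈ 3.55 cm

3.55 cm


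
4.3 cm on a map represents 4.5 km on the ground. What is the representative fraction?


ground = 4.5 km = 450000 cm; RF denominator = ground / map = 450000 / 4.3 ≈ 104651; RF = 1:104651

1:104651


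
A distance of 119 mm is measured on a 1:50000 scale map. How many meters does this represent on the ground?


ground = 119 mm * 50000 / 1000 = 5950.0 m

5950.0 m


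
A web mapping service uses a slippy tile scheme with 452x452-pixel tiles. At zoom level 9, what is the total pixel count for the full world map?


tiles per axis = 2^9 = 512
total tiles = 512^2 = 262144
pixels per axis = 512 * 452 = 231424
total pixels = 231424^2 = 53557067776

53557067776 pixels


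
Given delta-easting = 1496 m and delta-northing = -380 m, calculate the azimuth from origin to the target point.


az = atan2(1496, -380) = 104.3 deg
adjusted to 0-360: 104.3 degrees

104.3 degrees


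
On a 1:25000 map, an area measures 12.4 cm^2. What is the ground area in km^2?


ground_area = 12.4 * (25000/100)^2 = 775000.0 m^2 = 0.775 km^2

0.775 km^2


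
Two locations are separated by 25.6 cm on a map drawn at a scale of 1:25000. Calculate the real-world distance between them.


ground = 25.6 cm * 25000 / 100 = 6400.0 m = 6.4 km

6.4 km


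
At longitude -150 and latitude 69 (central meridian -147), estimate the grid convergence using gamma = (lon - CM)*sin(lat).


gamma = (-150 - -147) * sin(69) = -3 * 0.93358 = -2.801 degrees

-2.801 degrees


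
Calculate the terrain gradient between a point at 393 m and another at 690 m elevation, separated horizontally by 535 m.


gradient = (690 - 393) / 535 = 297 / 535 = 0.5551

0.5551


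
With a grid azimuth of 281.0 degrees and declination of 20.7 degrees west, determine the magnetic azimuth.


magnetic azimuth = grid azimuth - declination (east +ve)
mag_az = 281.0 - -20.7 = 301.7 degrees

301.7 degrees


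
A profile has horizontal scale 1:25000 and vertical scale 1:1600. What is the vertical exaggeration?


VE = horizontal_scale / vertical_scale = 25000 / 1600 = 15.625 ≈ 15.6

15.6x


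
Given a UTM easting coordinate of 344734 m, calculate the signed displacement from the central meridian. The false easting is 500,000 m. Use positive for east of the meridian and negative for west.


displacement = 344734 - 500000 = -155266 m

-155266 m


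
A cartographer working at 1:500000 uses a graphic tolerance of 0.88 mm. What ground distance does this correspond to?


ground = 0.88 mm * 500000 / 1000 = 440.0 m

440.0 m


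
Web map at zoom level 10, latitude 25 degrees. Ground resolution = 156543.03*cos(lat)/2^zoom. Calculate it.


res = 156543.03 * cos(25) / 2^10 = 156543.03 * 0.90630779 / 1024 = 138.55 m/pixel

138.55 m/pixel


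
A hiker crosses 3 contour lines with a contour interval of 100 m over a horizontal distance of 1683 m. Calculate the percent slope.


elevation change = 3 * 100 = 300 m
slope = 300 / 1683 * 100 = 17.8%

17.8%


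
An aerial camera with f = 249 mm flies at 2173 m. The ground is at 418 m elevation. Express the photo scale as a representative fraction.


scale = f / (H - h) = 249 mm / 1755 m = 249 / 1755000 = 1:7048

1:7048


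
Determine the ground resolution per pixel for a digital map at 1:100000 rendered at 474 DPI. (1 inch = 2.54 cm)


pixel_cm = 2.54 / 474 ≈ 0.005359 cm
ground = pixel_cm * 100000 / 100 = 2.54 * 100000 / (474 * 100) = 254000 / 47400 ≈ 5.36 m

5.36 m


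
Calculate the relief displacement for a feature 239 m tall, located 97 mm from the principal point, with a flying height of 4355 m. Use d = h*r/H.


d = h * r / H = 239 * 97 / 4355 = 5.32 mm

5.32 mm


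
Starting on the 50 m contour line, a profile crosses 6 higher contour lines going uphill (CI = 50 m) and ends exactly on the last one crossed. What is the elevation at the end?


elevation = 50 + 6 * 50 = 350 m

350 m


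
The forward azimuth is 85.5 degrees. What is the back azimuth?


back azimuth = (85.5 + 180) mod 360 = 265.5 degrees

265.5 degrees


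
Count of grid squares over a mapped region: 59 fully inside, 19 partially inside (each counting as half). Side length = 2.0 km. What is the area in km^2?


effective squares = 59 + 19 * 0.5 = 68.5
area = 68.5 * 4.0 = 274.0 km^2

274.0 km^2


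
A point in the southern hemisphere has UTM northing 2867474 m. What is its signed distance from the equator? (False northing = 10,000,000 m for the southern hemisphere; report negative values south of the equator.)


For southern: actual = 2867474 - 10000000 = -7132526 m

-7132526 m


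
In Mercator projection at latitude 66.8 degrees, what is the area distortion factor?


area_distortion = 1/cos^2(66.8) = 6.444

6.444


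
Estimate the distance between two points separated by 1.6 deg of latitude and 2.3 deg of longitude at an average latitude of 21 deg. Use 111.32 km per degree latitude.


dlat_km = 1.6 * 111.32 = 178.112
dlon_km = 2.3 * 111.32 * cos(21) ≈ 239.03
dist = sqrt(178.112^2 + 239.03^2) ≈ 298.1 km

298.1 km


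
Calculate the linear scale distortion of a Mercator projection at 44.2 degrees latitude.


SF = 1 / cos(44.2) = 1 / 0.716911 = 1.395

1.395


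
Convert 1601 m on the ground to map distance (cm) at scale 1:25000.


map_cm = 1601 * 100 / 25000 = 6.404 cm ≈ 6.4 cm

6.4 cm


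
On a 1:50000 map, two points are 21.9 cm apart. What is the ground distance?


ground = 21.9 cm * 50000 / 100 = 10950.0 m = 10.95 km

10.95 km


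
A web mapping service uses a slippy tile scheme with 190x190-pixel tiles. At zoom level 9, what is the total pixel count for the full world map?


tiles per axis = 2^9 = 512
total tiles = 512^2 = 262144
pixels per axis = 512 * 190 = 97280
total pixels = 97280^2 = 9463398400

9463398400 pixels


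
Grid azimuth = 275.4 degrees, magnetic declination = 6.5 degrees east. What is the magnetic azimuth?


magnetic azimuth = grid azimuth - declination (east +ve)
mag_az = 275.4 - 6.5 = 268.9 degrees

268.9 degrees


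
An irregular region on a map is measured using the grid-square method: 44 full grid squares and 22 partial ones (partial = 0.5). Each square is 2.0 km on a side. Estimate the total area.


effective squares = 44 + 22 * 0.5 = 55.0
area = 55.0 * 4.0 = 220.0 km^2

220.0 km^2


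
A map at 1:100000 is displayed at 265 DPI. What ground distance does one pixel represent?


pixel_cm = 2.54 / 265 ≈ 0.009585 cm
ground = pixel_cm * 100000 / 100 = 2.54 * 100000 / (265 * 100) = 254000 / 26500 ≈ 9.58 m

9.58 m


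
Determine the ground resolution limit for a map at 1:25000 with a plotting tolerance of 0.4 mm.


ground = 0.4 mm * 25000 / 1000 = 10.0 m

10.0 m


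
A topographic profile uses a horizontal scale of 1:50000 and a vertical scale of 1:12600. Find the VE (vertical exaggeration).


VE = horizontal_scale / vertical_scale = 50000 / 12600 ≈ 4.0

4.0x


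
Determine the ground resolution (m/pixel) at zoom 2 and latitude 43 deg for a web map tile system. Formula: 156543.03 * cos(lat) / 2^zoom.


res = 156543.03 * cos(43) / 2^2 = 156543.03 * 0.7313537 / 4 = 28622.08 m/pixel

28622.08 m/pixel


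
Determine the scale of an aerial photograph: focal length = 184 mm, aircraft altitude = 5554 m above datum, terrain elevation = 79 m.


scale = f / (H - h) = 184 mm / 5475 m = 184 / 5475000 = 1:29755

1:29755


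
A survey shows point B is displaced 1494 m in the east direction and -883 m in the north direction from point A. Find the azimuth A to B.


az = atan2(1494, -883) = 120.6 deg
adjusted to 0-360: 120.6 degrees

120.6 degrees


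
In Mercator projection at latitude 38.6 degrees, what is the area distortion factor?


area_distortion = 1/cos^2(38.6) = 1.637

1.637


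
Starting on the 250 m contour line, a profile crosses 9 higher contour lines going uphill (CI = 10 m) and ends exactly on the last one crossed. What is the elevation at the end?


elevation = 250 + 9 * 10 = 340 m

340 m


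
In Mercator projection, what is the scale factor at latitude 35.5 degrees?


SF = 1 / cos(35.5) = 1 / 0.814116 = 1.228

1.228


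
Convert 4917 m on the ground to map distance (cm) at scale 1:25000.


map_cm = 4917 * 100 / 25000 = 19.668 cm ≈ 19.67 cm

19.67 cm


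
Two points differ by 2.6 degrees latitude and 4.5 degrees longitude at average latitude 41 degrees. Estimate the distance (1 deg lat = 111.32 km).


dlat_km = 2.6 * 111.32 = 289.432
dlon_km = 4.5 * 111.32 * cos(41) ≈ 378.064
dist = sqrt(289.432^2 + 378.064^2) ≈ 476.1 km

476.1 km


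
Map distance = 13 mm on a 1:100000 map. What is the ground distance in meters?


ground = 13 mm * 100000 / 1000 = 1300.0 m

1300.0 m


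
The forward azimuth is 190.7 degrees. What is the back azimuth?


back azimuth = (190.7 + 180) mod 360 = 10.7 degrees

10.7 degrees


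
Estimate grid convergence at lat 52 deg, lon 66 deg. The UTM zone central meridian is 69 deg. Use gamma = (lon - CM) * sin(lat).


gamma = (66 - 69) * sin(52) = -3 * 0.788011 = -2.364 degrees

-2.364 degrees


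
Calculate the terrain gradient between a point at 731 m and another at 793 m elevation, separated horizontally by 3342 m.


gradient = (793 - 731) / 3342 = 62 / 3342 = 0.0186

0.0186


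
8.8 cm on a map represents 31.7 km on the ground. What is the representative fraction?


ground = 31.7 km = 3170000 cm; RF denominator = ground / map = 3170000 / 8.8 ≈ 360227; RF = 1:360227

1:360227


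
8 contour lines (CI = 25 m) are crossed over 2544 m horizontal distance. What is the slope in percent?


elevation change = 8 * 25 = 200 m
slope = 200 / 2544 * 100 = 7.9%

7.9%


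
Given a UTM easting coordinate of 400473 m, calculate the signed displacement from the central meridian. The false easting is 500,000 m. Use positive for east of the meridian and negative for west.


displacement = 400473 - 500000 = -99527 m

-99527 m


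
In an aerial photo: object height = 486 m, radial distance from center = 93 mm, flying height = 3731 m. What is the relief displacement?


d = h * r / H = 486 * 93 / 3731 = 12.11 mm

12.11 mm


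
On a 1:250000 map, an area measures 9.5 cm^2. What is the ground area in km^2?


ground_area = 9.5 * (250000/100)^2 = 59375000.0 m^2 = 59.375 km^2

59.375 km^2


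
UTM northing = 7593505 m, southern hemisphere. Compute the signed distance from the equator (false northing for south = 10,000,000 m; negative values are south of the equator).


For southern: actual = 7593505 - 10000000 = -2406495 m

-2406495 m


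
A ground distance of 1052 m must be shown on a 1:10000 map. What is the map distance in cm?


map_cm = 1052 * 100 / 10000 = 10.52 cm

10.52 cm


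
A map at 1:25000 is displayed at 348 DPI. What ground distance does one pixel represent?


pixel_cm = 2.54 / 348 ≈ 0.007299 cm
ground = pixel_cm * 25000 / 100 = 2.54 * 25000 / (348 * 100) = 63500 / 34800 ≈ 1.82 m

1.82 m


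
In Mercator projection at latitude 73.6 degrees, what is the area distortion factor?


area_distortion = 1/cos^2(73.6) = 12.544

12.544


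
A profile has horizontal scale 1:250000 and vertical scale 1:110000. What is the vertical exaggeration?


VE = horizontal_scale / vertical_scale = 250000 / 110000 ≈ 2.3

2.3x


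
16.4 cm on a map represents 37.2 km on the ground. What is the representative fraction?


ground = 37.2 km = 3720000 cm; RF denominator = ground / map = 3720000 / 16.4 ≈ 226829; RF = 1:226829

1:226829


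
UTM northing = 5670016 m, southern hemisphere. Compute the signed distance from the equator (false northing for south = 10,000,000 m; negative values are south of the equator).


For southern: actual = 5670016 - 10000000 = -4329984 m

-4329984 m


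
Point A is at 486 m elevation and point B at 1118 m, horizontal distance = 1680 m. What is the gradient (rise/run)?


gradient = (1118 - 486) / 1680 = 632 / 1680 = 0.3762

0.3762


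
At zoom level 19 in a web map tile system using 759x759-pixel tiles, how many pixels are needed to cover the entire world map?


tiles per axis = 2^19 = 524288
total tiles = 524288^2 = 274877906944
pixels per axis = 524288 * 759 = 397934592
total pixels = 397934592^2 = 158351939510206464

158351939510206464 pixels


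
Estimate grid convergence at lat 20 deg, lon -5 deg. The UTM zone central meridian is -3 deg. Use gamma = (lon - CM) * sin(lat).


gamma = (-5 - -3) * sin(20) = -2 * 0.34202 = -0.684 degrees

-0.684 degrees


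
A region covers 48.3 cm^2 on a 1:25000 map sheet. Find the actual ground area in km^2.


ground_area = 48.3 * (25000/100)^2 = 3018750.0 m^2 = 3.01875 km^2 ≈ 3.019 km^2

3.019 km^2


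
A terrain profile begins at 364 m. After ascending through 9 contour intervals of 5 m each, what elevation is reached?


elevation = 364 + 9 * 5 = 409 m

409 m


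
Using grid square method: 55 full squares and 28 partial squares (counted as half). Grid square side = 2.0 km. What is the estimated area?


effective squares = 55 + 28 * 0.5 = 69.0
area = 69.0 * 4.0 = 276.0 km^2

276.0 km^2


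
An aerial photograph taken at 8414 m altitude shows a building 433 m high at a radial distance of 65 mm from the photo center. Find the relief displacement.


d = h * r / H = 433 * 65 / 8414 = 3.35 mm

3.35 mm


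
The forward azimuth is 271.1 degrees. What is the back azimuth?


back azimuth = (271.1 + 180) mod 360 = 91.1 degrees

91.1 degrees


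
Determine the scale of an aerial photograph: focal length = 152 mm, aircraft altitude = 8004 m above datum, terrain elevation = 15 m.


scale = f / (H - h) = 152 mm / 7989 m = 152 / 7989000 = 1:52559

1:52559


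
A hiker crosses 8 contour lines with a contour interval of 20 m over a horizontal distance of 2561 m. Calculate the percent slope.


elevation change = 8 * 20 = 160 m
slope = 160 / 2561 * 100 = 6.2%

6.2%


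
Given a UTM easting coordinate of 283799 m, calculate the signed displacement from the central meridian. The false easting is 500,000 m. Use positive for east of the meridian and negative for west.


displacement = 283799 - 500000 = -216201 m

-216201 m


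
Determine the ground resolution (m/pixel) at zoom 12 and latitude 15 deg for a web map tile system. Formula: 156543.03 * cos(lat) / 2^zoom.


res = 156543.03 * cos(15) / 2^12 = 156543.03 * 0.96592583 / 4096 = 36.92 m/pixel

36.92 m/pixel


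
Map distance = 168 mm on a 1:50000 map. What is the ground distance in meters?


ground = 168 mm * 50000 / 1000 = 8400.0 m

8400.0 m


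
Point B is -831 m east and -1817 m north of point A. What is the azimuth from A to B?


az = atan2(-831, -1817) = -155.4 deg
adjusted to 0-360: 204.6 degrees

204.6 degrees


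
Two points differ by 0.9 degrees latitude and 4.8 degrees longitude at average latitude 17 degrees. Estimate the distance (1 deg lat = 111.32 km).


dlat_km = 0.9 * 111.32 = 100.188
dlon_km = 4.8 * 111.32 * cos(17) ≈ 510.988
dist = sqrt(100.188^2 + 510.988^2) ≈ 520.7 km

520.7 km


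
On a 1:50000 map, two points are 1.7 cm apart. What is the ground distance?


ground = 1.7 cm * 50000 / 100 = 850.0 m

850.0 m


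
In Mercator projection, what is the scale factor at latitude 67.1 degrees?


SF = 1 / cos(67.1) = 1 / 0.389124 = 2.57

2.57


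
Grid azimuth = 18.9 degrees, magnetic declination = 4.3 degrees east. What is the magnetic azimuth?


magnetic azimuth = grid azimuth - declination (east +ve)
mag_az = 18.9 - 4.3 = 14.6 degrees

14.6 degrees


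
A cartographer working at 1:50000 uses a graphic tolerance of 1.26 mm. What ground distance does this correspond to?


ground = 1.26 mm * 50000 / 1000 = 63.0 m

63.0 m


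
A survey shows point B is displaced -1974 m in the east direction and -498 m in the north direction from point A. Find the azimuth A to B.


az = atan2(-1974, -498) = -104.2 deg
adjusted to 0-360: 255.8 degrees

255.8 degrees


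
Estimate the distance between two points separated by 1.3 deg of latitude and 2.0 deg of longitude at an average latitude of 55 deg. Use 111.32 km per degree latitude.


dlat_km = 1.3 * 111.32 = 144.716
dlon_km = 2.0 * 111.32 * cos(55) ≈ 127.701
dist = sqrt(144.716^2 + 127.701^2) ≈ 193.0 km

193.0 km


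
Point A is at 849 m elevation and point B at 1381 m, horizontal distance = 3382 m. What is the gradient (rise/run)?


gradient = (1381 - 849) / 3382 = 532 / 3382 = 0.1573

0.1573


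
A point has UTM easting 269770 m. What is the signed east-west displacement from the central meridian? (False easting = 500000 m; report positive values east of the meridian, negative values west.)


displacement = 269770 - 500000 = -230230 m

-230230 m


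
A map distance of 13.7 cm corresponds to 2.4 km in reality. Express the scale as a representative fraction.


ground = 2.4 km = 240000 cm; RF denominator = ground / map = 240000 / 13.7 ≈ 17518; RF = 1:17518

1:17518


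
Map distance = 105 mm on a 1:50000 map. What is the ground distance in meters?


ground = 105 mm * 50000 / 1000 = 5250.0 m

5250.0 m


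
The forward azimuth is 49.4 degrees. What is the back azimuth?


back azimuth = (49.4 + 180) mod 360 = 229.4 degrees

229.4 degrees


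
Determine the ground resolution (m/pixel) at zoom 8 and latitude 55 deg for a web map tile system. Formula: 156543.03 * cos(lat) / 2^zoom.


res = 156543.03 * cos(55) / 2^8 = 156543.03 * 0.57357644 / 256 = 350.74 m/pixel

350.74 m/pixel


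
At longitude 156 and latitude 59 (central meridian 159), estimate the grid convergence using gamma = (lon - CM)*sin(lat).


gamma = (156 - 159) * sin(59) = -3 * 0.857167 = -2.572 degrees

-2.572 degrees


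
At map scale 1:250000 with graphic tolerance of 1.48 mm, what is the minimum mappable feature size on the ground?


ground = 1.48 mm * 250000 / 1000 = 370.0 m

370.0 m


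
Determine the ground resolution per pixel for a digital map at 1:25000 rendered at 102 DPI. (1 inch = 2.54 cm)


pixel_cm = 2.54 / 102 ≈ 0.024902 cm
ground = pixel_cm * 25000 / 100 = 2.54 * 25000 / (102 * 100) = 63500 / 10200 ≈ 6.23 m

6.23 m


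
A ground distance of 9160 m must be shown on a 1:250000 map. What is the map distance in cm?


map_cm = 9160 * 100 / 250000 = 3.664 cm ≈ 3.66 cm

3.66 cm


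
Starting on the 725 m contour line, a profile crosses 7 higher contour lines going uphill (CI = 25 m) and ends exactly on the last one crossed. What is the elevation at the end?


elevation = 725 + 7 * 25 = 900 m

900 m


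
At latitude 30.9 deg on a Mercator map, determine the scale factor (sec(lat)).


SF = 1 / cos(30.9) = 1 / 0.858065 = 1.165

1.165


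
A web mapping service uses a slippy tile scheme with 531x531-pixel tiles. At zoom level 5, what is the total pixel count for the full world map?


tiles per axis = 2^5 = 32
total tiles = 32^2 = 1024
pixels per axis = 32 * 531 = 16992
total pixels = 16992^2 = 288728064

288728064 pixels


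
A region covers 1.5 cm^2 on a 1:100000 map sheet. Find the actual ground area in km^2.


ground_area = 1.5 * (100000/100)^2 = 1500000.0 m^2 = 1.5 km^2

1.5 km^2


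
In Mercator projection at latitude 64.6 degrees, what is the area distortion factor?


area_distortion = 1/cos^2(64.6) = 5.435

5.435


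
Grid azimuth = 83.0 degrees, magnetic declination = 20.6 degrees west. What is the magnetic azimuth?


magnetic azimuth = grid azimuth - declination (east +ve)
mag_az = 83.0 - -20.6 = 103.6 degrees

103.6 degrees


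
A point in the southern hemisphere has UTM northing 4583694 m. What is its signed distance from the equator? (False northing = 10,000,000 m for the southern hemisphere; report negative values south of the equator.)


For southern: actual = 4583694 - 10000000 = -5416306 m

-5416306 m


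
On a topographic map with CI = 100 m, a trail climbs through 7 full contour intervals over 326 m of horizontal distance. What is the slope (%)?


elevation change = 7 * 100 = 700 m
slope = 700 / 326 * 100 = 214.7%

214.7%


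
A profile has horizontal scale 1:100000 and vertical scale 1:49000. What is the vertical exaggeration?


VE = horizontal_scale / vertical_scale = 100000 / 49000 ≈ 2.0

2.0x


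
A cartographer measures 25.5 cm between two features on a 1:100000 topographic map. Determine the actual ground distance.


ground = 25.5 cm * 100000 / 100 = 25500.0 m = 25.5 km

25.5 km


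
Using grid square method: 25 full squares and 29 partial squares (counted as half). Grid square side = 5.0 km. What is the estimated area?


effective squares = 25 + 29 * 0.5 = 39.5
area = 39.5 * 25.0 = 987.5 km^2

987.5 km^2


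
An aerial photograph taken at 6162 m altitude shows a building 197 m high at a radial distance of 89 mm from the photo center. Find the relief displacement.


d = h * r / H = 197 * 89 / 6162 = 2.85 mm

2.85 mm


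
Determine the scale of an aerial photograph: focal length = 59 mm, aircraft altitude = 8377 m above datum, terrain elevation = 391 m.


scale = f / (H - h) = 59 mm / 7986 m = 59 / 7986000 = 1:135356

1:135356


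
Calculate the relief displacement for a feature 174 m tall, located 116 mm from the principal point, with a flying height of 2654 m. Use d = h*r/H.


d = h * r / H = 174 * 116 / 2654 = 7.61 mm

7.61 mm


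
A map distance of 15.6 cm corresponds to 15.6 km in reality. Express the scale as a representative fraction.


ground = 15.6 km = 1560000 cm; RF denominator = ground / map = 1560000 / 15.6 = 100000; RF = 1:100000

1:100000


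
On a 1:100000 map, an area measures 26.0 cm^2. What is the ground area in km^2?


ground_area = 26.0 * (100000/100)^2 = 26000000.0 m^2 = 26.0 km^2

26.0 km^2


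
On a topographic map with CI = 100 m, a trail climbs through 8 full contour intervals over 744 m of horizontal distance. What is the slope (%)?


elevation change = 8 * 100 = 800 m
slope = 800 / 744 * 100 = 107.5%

107.5%


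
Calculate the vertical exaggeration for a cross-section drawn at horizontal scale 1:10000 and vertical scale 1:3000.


VE = horizontal_scale / vertical_scale = 10000 / 3000 ≈ 3.3

3.3x


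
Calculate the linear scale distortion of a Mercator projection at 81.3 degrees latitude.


SF = 1 / cos(81.3) = 1 / 0.151261 = 6.611

6.611


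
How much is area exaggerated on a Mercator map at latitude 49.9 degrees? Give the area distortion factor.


area_distortion = 1/cos^2(49.9) = 2.41

2.41


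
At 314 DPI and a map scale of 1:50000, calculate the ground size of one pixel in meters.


pixel_cm = 2.54 / 314 ≈ 0.008089 cm
ground = pixel_cm * 50000 / 100 = 2.54 * 50000 / (314 * 100) = 127000 / 31400 ≈ 4.04 m

4.04 m


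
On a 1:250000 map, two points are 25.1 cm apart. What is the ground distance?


ground = 25.1 cm * 250000 / 100 = 62750.0 m = 62.75 km

62.75 km


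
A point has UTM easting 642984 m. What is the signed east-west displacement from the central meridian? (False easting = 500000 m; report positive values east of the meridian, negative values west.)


displacement = 642984 - 500000 = 142984 m

142984 m


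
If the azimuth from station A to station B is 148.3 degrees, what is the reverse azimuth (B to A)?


back azimuth = (148.3 + 180) mod 360 = 328.3 degrees

328.3 degrees


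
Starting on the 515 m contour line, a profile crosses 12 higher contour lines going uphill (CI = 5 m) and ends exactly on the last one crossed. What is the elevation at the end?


elevation = 515 + 12 * 5 = 575 m

575 m


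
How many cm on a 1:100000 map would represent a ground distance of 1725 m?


map_cm = 1725 * 100 / 100000 = 1.725 cm ≈ 1.73 cm

1.73 cm


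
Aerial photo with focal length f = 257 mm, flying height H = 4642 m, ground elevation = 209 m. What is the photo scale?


scale = f / (H - h) = 257 mm / 4433 m = 257 / 4433000 = 1:17249

1:17249


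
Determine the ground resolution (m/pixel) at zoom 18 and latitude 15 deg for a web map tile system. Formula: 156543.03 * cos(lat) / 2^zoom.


res = 156543.03 * cos(15) / 2^18 = 156543.03 * 0.96592583 / 262144 = 0.58 m/pixel

0.58 m/pixel


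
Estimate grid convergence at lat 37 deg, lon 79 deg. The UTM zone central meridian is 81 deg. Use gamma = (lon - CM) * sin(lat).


gamma = (79 - 81) * sin(37) = -2 * 0.601815 = -1.204 degrees

-1.204 degrees


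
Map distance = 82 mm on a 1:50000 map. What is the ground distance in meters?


ground = 82 mm * 50000 / 1000 = 4100.0 m

4100.0 m


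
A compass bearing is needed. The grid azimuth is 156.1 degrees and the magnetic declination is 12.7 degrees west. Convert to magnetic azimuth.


magnetic azimuth = grid azimuth - declination (east +ve)
mag_az = 156.1 - -12.7 = 168.8 degrees

168.8 degrees


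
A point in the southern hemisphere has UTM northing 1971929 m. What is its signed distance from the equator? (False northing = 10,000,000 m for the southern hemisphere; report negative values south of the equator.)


For southern: actual = 1971929 - 10000000 = -8028071 m

-8028071 m


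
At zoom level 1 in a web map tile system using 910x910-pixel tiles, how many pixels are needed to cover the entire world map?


tiles per axis = 2^1 = 2
total tiles = 2^2 = 4
pixels per axis = 2 * 910 = 1820
total pixels = 1820^2 = 3312400

3312400 pixels


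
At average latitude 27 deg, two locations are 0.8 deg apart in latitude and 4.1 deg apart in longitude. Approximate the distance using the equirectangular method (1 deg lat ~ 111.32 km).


dlat_km = 0.8 * 111.32 = 89.056
dlon_km = 4.1 * 111.32 * cos(27) ≈ 406.666
dist = sqrt(89.056^2 + 406.666^2) ≈ 416.3 km

416.3 km


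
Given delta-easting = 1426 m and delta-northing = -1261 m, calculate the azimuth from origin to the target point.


az = atan2(1426, -1261) = 131.5 deg
adjusted to 0-360: 131.5 degrees

131.5 degrees


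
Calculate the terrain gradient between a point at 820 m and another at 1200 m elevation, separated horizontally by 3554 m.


gradient = (1200 - 820) / 3554 = 380 / 3554 = 0.1069

0.1069


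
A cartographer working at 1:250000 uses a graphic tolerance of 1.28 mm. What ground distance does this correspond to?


ground = 1.28 mm * 250000 / 1000 = 320.0 m

320.0 m


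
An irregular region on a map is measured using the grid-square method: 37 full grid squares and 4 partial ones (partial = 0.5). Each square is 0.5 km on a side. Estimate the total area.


effective squares = 37 + 4 * 0.5 = 39.0
area = 39.0 * 0.25 = 9.75 km^2

9.75 km^2


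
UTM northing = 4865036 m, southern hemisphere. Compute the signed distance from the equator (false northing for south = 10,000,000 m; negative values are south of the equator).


For southern: actual = 4865036 - 10000000 = -5134964 m

-5134964 m


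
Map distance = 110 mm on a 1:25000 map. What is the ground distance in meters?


ground = 110 mm * 25000 / 1000 = 2750.0 m

2750.0 m


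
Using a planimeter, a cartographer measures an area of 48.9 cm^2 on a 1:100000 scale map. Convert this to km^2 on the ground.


ground_area = 48.9 * (100000/100)^2 = 48900000.0 m^2 = 48.9 km^2

48.9 km^2


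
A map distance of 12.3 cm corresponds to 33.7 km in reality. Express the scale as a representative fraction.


ground = 33.7 km = 3370000 cm; RF denominator = ground / map = 3370000 / 12.3 ≈ 273984; RF = 1:273984

1:273984


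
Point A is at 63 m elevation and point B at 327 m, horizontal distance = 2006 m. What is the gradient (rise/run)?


gradient = (327 - 63) / 2006 = 264 / 2006 = 0.1316

0.1316


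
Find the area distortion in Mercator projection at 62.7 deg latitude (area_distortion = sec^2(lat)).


area_distortion = 1/cos^2(62.7) = 4.754

4.754


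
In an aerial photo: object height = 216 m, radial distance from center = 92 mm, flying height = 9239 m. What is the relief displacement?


d = h * r / H = 216 * 92 / 9239 = 2.15 mm

2.15 mm


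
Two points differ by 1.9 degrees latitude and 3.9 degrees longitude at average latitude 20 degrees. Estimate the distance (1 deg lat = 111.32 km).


dlat_km = 1.9 * 111.32 = 211.508
dlon_km = 3.9 * 111.32 * cos(20) ≈ 407.966
dist = sqrt(211.508^2 + 407.966^2) ≈ 459.5 km

459.5 km


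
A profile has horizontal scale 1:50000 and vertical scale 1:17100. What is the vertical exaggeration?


VE = horizontal_scale / vertical_scale = 50000 / 17100 ≈ 2.9

2.9x


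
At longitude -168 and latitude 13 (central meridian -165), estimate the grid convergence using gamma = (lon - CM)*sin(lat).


gamma = (-168 - -165) * sin(13) = -3 * 0.224951 = -0.675 degrees

-0.675 degrees


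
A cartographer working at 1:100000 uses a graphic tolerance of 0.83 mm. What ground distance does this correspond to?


ground = 0.83 mm * 100000 / 1000 = 83.0 m

83.0 m


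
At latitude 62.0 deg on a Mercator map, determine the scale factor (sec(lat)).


SF = 1 / cos(62.0) = 1 / 0.469472 = 2.13

2.13


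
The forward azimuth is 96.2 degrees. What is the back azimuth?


back azimuth = (96.2 + 180) mod 360 = 276.2 degrees

276.2 degrees


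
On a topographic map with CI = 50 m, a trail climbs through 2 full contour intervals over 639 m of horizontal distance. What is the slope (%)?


elevation change = 2 * 50 = 100 m
slope = 100 / 639 * 100 = 15.6%

15.6%
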